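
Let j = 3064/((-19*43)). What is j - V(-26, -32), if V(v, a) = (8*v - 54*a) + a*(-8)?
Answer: -1454056/817 ≈ -1779.8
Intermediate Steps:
V(v, a) = -62*a + 8*v (V(v, a) = (-54*a + 8*v) - 8*a = -62*a + 8*v)
j = -3064/817 (j = 3064/(-817) = 3064*(-1/817) = -3064/817 ≈ -3.7503)
j - V(-26, -32) = -3064/817 - (-62*(-32) + 8*(-26)) = -3064/817 - (1984 - 208) = -3064/817 - 1*1776 = -3064/817 - 1776 = -1454056/817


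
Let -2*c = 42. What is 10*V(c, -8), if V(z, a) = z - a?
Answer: -130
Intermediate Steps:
c = -21 (c = -½*42 = -21)
10*V(c, -8) = 10*(-21 - 1*(-8)) = 10*(-21 + 8) = 10*(-13) = -130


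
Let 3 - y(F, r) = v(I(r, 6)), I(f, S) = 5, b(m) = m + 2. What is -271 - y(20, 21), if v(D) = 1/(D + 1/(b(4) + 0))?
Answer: -8488/31 ≈ -273.81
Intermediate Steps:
b(m) = 2 + m
v(D) = 1/(1/6 + D) (v(D) = 1/(D + 1/((2 + 4) + 0)) = 1/(D + 1/(6 + 0)) = 1/(D + 1/6) = 1/(1/6 + D))
y(F, r) = 87/31 (y(F, r) = 3 - 6/(1 + 6*5) = 3 - 6/(1 + 30) = 3 - 6/31 = 87/31)
-271 - y(20, 21) = -271 - 1*87/31 = -271 - 87/31 = -8488/31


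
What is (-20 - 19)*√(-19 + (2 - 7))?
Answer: -78*I*√6 ≈ -191.06*I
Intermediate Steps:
(-20 - 19)*√(-19 + (2 - 7)) = -39*√(-19 - 5) = -78*I*√6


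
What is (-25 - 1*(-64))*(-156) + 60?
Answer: -6024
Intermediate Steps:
(-25 - 1*(-64))*(-156) + 60 = (-25 + 64)*(-156) + 60 = 39*(-156) + 60 = -6084 + 60 = -6024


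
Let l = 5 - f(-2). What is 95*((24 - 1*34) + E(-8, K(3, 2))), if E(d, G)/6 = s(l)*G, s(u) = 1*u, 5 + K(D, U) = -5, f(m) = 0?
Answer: -29450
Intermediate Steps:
K(D, U) = -10 (K(D, U) = -5 - 5 = -10)
l = 5 (l = 5 - 1*0 = 5 + 0 = 5)
s(u) = u
E(d, G) = 30*G (E(d, G) = 6*(5*G) = 30*G)
95*((24 - 1*34) + E(-8, K(3, 2))) = 95*((24 - 1*34) + 30*(-10)) = 95*((24 - 34) - 300) = 95*(-10 - 300) = 95*(-310) = -29450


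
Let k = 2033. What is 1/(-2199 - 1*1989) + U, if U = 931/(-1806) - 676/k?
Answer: -103518575/122036924 ≈ -0.84826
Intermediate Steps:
U = -444797/524514 (U = 931/(-1806) - 676/2033 = 931*(-1/1806) - 676*1/2033 = -133/258 - 676/2033 = -444797/524514 ≈ -0.84802)
1/(-2199 - 1*1989) + U = 1/(-2199 - 1*1989) - 444797/524514 = 1/(-2199 - 1989) - 444797/524514 = 1/(-4188) - 444797/524514 = -1/4188 - 444797/524514 = -103518575/122036924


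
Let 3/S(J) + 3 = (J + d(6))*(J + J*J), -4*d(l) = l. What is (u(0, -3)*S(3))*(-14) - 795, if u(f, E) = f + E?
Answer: -3933/5 ≈ -786.60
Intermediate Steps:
d(l) = -l/4
S(J) = 3/(-3 + (-3/2 + J)*(J + J²)) (S(J) = 3/(-3 + (J - ¼*6)*(J + J*J)) = 3/(-3 + (J - 3/2)*(J + J²)) = 3/(-3 + (-3/2 + J)*(J + J²)))
u(f, E) = E + f
(u(0, -3)*S(3))*(-14) - 795 = ((-3 + 0)*(6/(-6 - 1*3² - 3*3 + 2*3³)))*(-14) - 795 = -18/(-6 - 1*9 - 9 + 2*27)*(-14) - 795 = -18/(-6 - 9 - 9 + 54)*(-14) - 795 = -18/30*(-14) - 795 = -3*⅕*(-14) - 795 = -⅗*(-14) - 795 = 42/5 - 795 = -3933/5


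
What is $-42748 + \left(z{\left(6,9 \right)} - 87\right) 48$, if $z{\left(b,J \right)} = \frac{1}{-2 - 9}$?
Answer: $- \frac{516212}{11} \approx -46928.0$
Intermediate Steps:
$z{\left(b,J \right)} = - \frac{1}{11}$ ($z{\left(b,J \right)} = \frac{1}{-11} = - \frac{1}{11}$)
$-42748 + \left(z{\left(6,9 \right)} - 87\right) 48 = -42748 + \left(- \frac{1}{11} - 87\right) 48 = -42748 - \frac{45984}{11} = - \frac{516212}{11}$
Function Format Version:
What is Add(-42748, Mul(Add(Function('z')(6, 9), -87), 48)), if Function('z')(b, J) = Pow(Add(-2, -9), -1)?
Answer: Rational(-516212, 11) ≈ -46928.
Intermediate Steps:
Function('z')(b, J) = Rational(-1, 11) (Function('z')(b, J) = Pow(-11, -1) = Rational(-1, 11))
Add(-42748, Mul(Add(Function('z')(6, 9), -87), 48)) = Add(-42748, Mul(Add(Rational(-1, 11), -87), 48)) = Add(-42748, Mul(Rational(-958, 11), 48)) = Add(-42748, Rational(-45984, 11)) = Rational(-516212, 11)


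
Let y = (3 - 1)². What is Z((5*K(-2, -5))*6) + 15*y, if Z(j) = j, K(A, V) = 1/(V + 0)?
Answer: 54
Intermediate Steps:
K(A, V) = 1/V
y = 4 (y = 2² = 4)
Z((5*K(-2, -5))*6) + 15*y = (5/(-5))*6 + 15*4 = (5*(-⅕))*6 + 60 = -1*6 + 60 = -6 + 60 = 54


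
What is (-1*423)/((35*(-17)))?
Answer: 423/595 ≈ 0.71092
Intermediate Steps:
(-1*423)/((35*(-17))) = -423/(-595) = -423*(-1/595) = 423/595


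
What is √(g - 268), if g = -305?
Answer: I*√573 ≈ 23.937*I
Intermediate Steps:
√(g - 268) = √(-305 - 268) = √(-573) = I*√573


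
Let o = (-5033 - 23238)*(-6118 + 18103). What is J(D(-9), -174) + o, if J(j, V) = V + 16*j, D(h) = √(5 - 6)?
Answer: -338828109 + 16*I ≈ -3.3883e+8 + 16.0*I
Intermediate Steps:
D(h) = I (D(h) = √(-1) = I)
o = -338827935 (o = -28271*11985 = -338827935)
J(D(-9), -174) + o = (-174 + 16*I) - 338827935 = -338828109 + 16*I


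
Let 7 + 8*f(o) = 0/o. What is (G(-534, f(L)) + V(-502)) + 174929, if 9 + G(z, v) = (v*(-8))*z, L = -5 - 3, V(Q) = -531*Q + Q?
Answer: 437242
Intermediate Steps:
V(Q) = -530*Q
L = -8
f(o) = -7/8 (f(o) = -7/8 + (0/o)/8 = -7/8 + (1/8)*0 = -7/8 + 0 = -7/8)
G(z, v) = -9 - 8*v*z (G(z, v) = -9 + (v*(-8))*z = -9 + (-8*v)*z = -9 - 8*v*z)
(G(-534, f(L)) + V(-502)) + 174929 = ((-9 - 8*(-7/8)*(-534)) - 530*(-502)) + 174929 = ((-9 - 3738) + 266060) + 174929 = (-3747 + 266060) + 174929 = 262313 + 174929 = 437242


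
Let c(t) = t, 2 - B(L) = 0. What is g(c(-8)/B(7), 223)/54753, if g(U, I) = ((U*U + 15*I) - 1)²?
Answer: 3763200/18251 ≈ 206.19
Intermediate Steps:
B(L) = 2 (B(L) = 2 - 1*0 = 2 + 0 = 2)
g(U, I) = (-1 + U² + 15*I)² (g(U, I) = ((U² + 15*I) - 1)² = (-1 + U² + 15*I)²)
g(c(-8)/B(7), 223)/54753 = (-1 + (-8/2)² + 15*223)²/54753 = (-1 + (-8*½)² + 3345)²*(1/54753) = (-1 + (-4)² + 3345)²*(1/54753) = (-1 + 16 + 3345)²*(1/54753) = 3360²*(1/54753) = 11289600*(1/54753) = 3763200/18251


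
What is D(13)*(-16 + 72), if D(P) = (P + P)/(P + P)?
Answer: 56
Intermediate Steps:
D(P) = 1 (D(P) = (2*P)/((2*P)) = (2*P)*(1/(2*P)) = 1)
D(13)*(-16 + 72) = 1*(-16 + 72) = 1*56 = 56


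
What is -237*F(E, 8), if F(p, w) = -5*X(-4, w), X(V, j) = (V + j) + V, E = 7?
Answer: 0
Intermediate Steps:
X(V, j) = j + 2*V
F(p, w) = 40 - 5*w (F(p, w) = -5*(w + 2*(-4)) = -5*(w - 8) = -5*(-8 + w) = 40 - 5*w)
-237*F(E, 8) = -237*(40 - 5*8) = -237*(40 - 40) = -237*0 = 0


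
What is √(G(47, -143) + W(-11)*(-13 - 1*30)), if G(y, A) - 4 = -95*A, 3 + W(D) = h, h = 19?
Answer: √12901 ≈ 113.58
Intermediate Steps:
W(D) = 16 (W(D) = -3 + 19 = 16)
G(y, A) = 4 - 95*A
√(G(47, -143) + W(-11)*(-13 - 1*30)) = √((4 - 95*(-143)) + 16*(-13 - 1*30)) = √((4 + 13585) + 16*(-13 - 30)) = √(13589 + 16*(-43)) = √(13589 - 688) = √12901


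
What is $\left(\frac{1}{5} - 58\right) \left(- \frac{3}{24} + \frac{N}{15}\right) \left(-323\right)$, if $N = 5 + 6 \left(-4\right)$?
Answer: $- \frac{15588949}{600} \approx -25982.0$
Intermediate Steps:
$N = -19$ ($N = 5 - 24 = -19$)
$\left(\frac{1}{5} - 58\right) \left(- \frac{3}{24} + \frac{N}{15}\right) \left(-323\right) = \left(\frac{1}{5} - 58\right) \left(- \frac{3}{24} - \frac{19}{15}\right) \left(-323\right) = \left(\frac{1}{5} - 58\right) \left(\left(-3\right) \frac{1}{24} - \frac{19}{15}\right) \left(-323\right) = - \frac{289 \left(- \frac{1}{8} - \frac{19}{15}\right)}{5} \left(-323\right) = \left(- \frac{289}{5}\right) \left(- \frac{167}{120}\right) \left(-323\right) = \frac{48263}{600} \left(-323\right) = - \frac{15588949}{600}$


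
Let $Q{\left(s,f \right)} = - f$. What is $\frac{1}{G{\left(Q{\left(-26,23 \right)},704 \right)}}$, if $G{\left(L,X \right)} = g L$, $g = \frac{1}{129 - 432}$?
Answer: $\frac{303}{23} \approx 13.174$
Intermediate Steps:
$g = - \frac{1}{303}$ ($g = \frac{1}{-303} = - \frac{1}{303} \approx -0.0033003$)
$G{\left(L,X \right)} = - \frac{L}{303}$
$\frac{1}{G{\left(Q{\left(-26,23 \right)},704 \right)}} = \frac{1}{\left(- \frac{1}{303}\right) \left(\left(-1\right) 23\right)} = \frac{1}{\left(- \frac{1}{303}\right) \left(-23\right)} = \frac{1}{\frac{23}{303}} = \frac{303}{23}$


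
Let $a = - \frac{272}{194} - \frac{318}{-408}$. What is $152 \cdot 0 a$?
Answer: $0$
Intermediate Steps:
$a = - \frac{4107}{6596}$ ($a = \left(-272\right) \frac{1}{194} - - \frac{53}{68} = - \frac{136}{97} + \frac{53}{68} = - \frac{4107}{6596} \approx -0.62265$)
$152 \cdot 0 a = 152 \cdot 0 \left(- \frac{4107}{6596}\right) = 152 \cdot 0 = 0$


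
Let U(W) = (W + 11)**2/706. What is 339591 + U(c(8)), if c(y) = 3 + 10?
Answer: 119875911/353 ≈ 3.3959e+5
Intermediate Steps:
c(y) = 13
U(W) = (11 + W)**2/706 (U(W) = (11 + W)**2*(1/706) = (11 + W)**2/706)
339591 + U(c(8)) = 339591 + (11 + 13)**2/706 = 339591 + (1/706)*24**2 = 339591 + (1/706)*576 = 339591 + 288/353 = 119875911/353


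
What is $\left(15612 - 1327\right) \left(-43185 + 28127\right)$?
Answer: $-215103530$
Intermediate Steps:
$\left(15612 - 1327\right) \left(-43185 + 28127\right) = \left(15612 + \left(-4008 + 2681\right)\right) \left(-15058\right) = \left(15612 - 1327\right) \left(-15058\right) = 14285 \left(-15058\right) = -215103530$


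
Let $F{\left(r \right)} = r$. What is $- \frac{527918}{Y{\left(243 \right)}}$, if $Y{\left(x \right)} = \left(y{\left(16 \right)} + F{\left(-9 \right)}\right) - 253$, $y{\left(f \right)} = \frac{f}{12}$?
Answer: $\frac{46581}{23} \approx 2025.3$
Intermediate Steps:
$y{\left(f \right)} = \frac{f}{12}$ ($y{\left(f \right)} = f \frac{1}{12} = \frac{f}{12}$)
$Y{\left(x \right)} = - \frac{782}{3}$ ($Y{\left(x \right)} = \left(\frac{1}{12} \cdot 16 - 9\right) - 253 = \left(\frac{4}{3} - 9\right) - 253 = - \frac{23}{3} - 253 = - \frac{782}{3}$)
$- \frac{527918}{Y{\left(243 \right)}} = - \frac{527918}{- \frac{782}{3}} = \left(-527918\right) \left(- \frac{3}{782}\right) = \frac{46581}{23}$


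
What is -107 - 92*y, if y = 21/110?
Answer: -6851/55 ≈ -124.56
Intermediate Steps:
y = 21/110 (y = 21*(1/110) = 21/110 ≈ 0.19091)
-107 - 92*y = -107 - 92*21/110 = -107 - 966/55 = -6851/55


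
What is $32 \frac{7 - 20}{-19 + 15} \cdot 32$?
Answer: $3328$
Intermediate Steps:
$32 \frac{7 - 20}{-19 + 15} \cdot 32 = 32 \left(- \frac{13}{-4}\right) 32 = 32 \left(\left(-13\right) \left(- \frac{1}{4}\right)\right) 32 = 32 \cdot \frac{13}{4} \cdot 32 = 104 \cdot 32 = 3328$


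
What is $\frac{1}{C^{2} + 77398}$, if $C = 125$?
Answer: $\frac{1}{93023} \approx 1.075 \cdot 10^{-5}$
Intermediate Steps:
$\frac{1}{C^{2} + 77398} = \frac{1}{125^{2} + 77398} = \frac{1}{15625 + 77398} = \frac{1}{93023}$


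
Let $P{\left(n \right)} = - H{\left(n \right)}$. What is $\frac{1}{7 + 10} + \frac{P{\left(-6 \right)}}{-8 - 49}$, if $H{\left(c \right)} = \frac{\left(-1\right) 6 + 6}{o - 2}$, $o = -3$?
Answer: $\frac{1}{17} \approx 0.058824$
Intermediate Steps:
$H{\left(c \right)} = 0$ ($H{\left(c \right)} = \frac{\left(-1\right) 6 + 6}{-3 - 2} = \frac{-6 + 6}{-5} = 0 \left(- \frac{1}{5}\right) = 0$)
$P{\left(n \right)} = 0$ ($P{\left(n \right)} = \left(-1\right) 0 = 0$)
$\frac{1}{7 + 10} + \frac{P{\left(-6 \right)}}{-8 - 49} = \frac{1}{7 + 10} + \frac{1}{-8 - 49} \cdot 0 = \frac{1}{17} + \frac{1}{-57} \cdot 0 = \frac{1}{17} - 0 = \frac{1}{17} + 0 = \frac{1}{17}$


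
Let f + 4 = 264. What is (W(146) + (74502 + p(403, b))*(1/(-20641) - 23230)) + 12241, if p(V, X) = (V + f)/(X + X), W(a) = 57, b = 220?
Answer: -15718324490987113/9082040 ≈ -1.7307e+9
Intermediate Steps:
f = 260 (f = -4 + 264 = 260)
p(V, X) = (260 + V)/(2*X) (p(V, X) = (V + 260)/(X + X) = (260 + V)/((2*X)) = (260 + V)*(1/(2*X)) = (260 + V)/(2*X))
(W(146) + (74502 + p(403, b))*(1/(-20641) - 23230)) + 12241 = (57 + (74502 + (½)*(260 + 403)/220)*(1/(-20641) - 23230)) + 12241 = (57 + (74502 + (½)*(1/220)*663)*(-1/20641 - 23230)) + 12241 = (57 + (74502 + 663/440)*(-479490431/20641)) + 12241 = (57 + (32781543/440)*(-479490431/20641)) + 12241 = (57 - 15718436181915033/9082040) + 12241 = -15718435664238753/9082040 + 12241 = -15718324490987113/9082040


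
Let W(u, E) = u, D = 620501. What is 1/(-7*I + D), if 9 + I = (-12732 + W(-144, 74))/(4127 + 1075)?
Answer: 867/538044010 ≈ 1.6114e-6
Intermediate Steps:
I = -9949/867 (I = -9 + (-12732 - 144)/(4127 + 1075) = -9 - 12876/5202 = -9 - 12876*1/5202 = -9 - 2146/867 = -9949/867 ≈ -11.475)
1/(-7*I + D) = 1/(-7*(-9949/867) + 620501) = 1/(69643/867 + 620501) = 1/(538044010/867) = 867/538044010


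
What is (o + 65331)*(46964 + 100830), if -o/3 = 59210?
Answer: -16597118406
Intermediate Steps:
o = -177630 (o = -3*59210 = -177630)
(o + 65331)*(46964 + 100830) = (-177630 + 65331)*(46964 + 100830) = -112299*147794 = -16597118406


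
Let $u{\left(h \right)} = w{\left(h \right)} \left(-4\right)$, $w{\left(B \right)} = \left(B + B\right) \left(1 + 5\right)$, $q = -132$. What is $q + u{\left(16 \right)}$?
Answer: $-900$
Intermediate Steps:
$w{\left(B \right)} = 12 B$ ($w{\left(B \right)} = 2 B 6 = 12 B$)
$u{\left(h \right)} = - 48 h$ ($u{\left(h \right)} = 12 h \left(-4\right) = - 48 h$)
$q + u{\left(16 \right)} = -132 - 768 = -900$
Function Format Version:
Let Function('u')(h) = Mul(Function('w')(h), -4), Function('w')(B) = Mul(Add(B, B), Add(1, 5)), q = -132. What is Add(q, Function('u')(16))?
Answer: -900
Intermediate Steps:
Function('w')(B) = Mul(12, B) (Function('w')(B) = Mul(Mul(2, B), 6) = Mul(12, B))
Function('u')(h) = Mul(-48, h) (Function('u')(h) = Mul(Mul(12, h), -4) = Mul(-48, h))
Add(q, Function('u')(16)) = Add(-132, Mul(-48, 16)) = Add(-132, -768) = -900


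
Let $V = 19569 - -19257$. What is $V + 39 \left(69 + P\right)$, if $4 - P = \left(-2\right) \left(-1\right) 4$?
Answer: $41361$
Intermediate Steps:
$V = 38826$ ($V = 19569 + 19257 = 38826$)
$P = -4$ ($P = 4 - \left(-2\right) \left(-1\right) 4 = 4 - 2 \cdot 4 = 4 - 8 = -4$)
$V + 39 \left(69 + P\right) = 38826 + 39 \left(69 - 4\right) = 38826 + 39 \cdot 65 = 38826 + 2535 = 41361$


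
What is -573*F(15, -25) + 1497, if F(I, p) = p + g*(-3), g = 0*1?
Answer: 15822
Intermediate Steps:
g = 0
F(I, p) = p (F(I, p) = p + 0*(-3) = p + 0 = p)
-573*F(15, -25) + 1497 = -573*(-25) + 1497 = 14325 + 1497 = 15822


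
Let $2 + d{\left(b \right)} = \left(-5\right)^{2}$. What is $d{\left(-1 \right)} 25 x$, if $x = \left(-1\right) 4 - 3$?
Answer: $-4025$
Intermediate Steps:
$d{\left(b \right)} = 23$ ($d{\left(b \right)} = -2 + \left(-5\right)^{2} = -2 + 25 = 23$)
$x = -7$ ($x = -4 - 3 = -7$)
$d{\left(-1 \right)} 25 x = 23 \cdot 25 \left(-7\right) = 575 \left(-7\right) = -4025$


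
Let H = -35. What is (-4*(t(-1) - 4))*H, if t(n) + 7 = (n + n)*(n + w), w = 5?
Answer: -2660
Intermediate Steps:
t(n) = -7 + 2*n*(5 + n) (t(n) = -7 + (n + n)*(n + 5) = -7 + (2*n)*(5 + n) = -7 + 2*n*(5 + n))
(-4*(t(-1) - 4))*H = -4*((-7 + 2*(-1)² + 10*(-1)) - 4)*(-35) = -4*((-7 + 2*1 - 10) - 4)*(-35) = -4*((-7 + 2 - 10) - 4)*(-35) = -4*(-15 - 4)*(-35) = -4*(-19)*(-35) = 76*(-35) = -2660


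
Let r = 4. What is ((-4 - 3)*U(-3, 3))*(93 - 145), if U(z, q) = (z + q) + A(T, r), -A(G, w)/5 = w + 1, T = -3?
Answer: -9100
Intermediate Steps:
A(G, w) = -5 - 5*w (A(G, w) = -5*(w + 1) = -5*(1 + w) = -5 - 5*w)
U(z, q) = -25 + q + z (U(z, q) = (z + q) + (-5 - 5*4) = (q + z) + (-5 - 20) = (q + z) - 25 = -25 + q + z)
((-4 - 3)*U(-3, 3))*(93 - 145) = ((-4 - 3)*(-25 + 3 - 3))*(93 - 145) = -7*(-25)*(-52) = 175*(-52) = -9100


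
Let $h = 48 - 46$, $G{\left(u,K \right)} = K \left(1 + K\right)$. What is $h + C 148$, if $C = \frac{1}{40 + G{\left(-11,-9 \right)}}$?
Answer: $\frac{93}{28} \approx 3.3214$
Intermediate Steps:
$h = 2$ ($h = 48 - 46 = 2$)
$C = \frac{1}{112}$ ($C = \frac{1}{40 - 9 \left(1 - 9\right)} = \frac{1}{40 - -72} = \frac{1}{40 + 72} = \frac{1}{112} \approx 0.0089286$)
$h + C 148 = 2 + \frac{1}{112} \cdot 148 = 2 + \frac{37}{28} = \frac{93}{28}$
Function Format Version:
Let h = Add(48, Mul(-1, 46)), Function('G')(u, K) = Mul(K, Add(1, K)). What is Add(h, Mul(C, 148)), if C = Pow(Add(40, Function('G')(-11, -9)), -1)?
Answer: Rational(93, 28) ≈ 3.3214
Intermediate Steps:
h = 2 (h = Add(48, -46) = 2)
C = Rational(1, 112) (C = Pow(Add(40, Mul(-9, Add(1, -9))), -1) = Pow(Add(40, Mul(-9, -8)), -1) = Pow(Add(40, 72), -1) = Pow(112, -1) = Rational(1, 112) ≈ 0.0089286)
Add(h, Mul(C, 148)) = Add(2, Mul(Rational(1, 112), 148)) = Add(2, Rational(37, 28)) = Rational(93, 28)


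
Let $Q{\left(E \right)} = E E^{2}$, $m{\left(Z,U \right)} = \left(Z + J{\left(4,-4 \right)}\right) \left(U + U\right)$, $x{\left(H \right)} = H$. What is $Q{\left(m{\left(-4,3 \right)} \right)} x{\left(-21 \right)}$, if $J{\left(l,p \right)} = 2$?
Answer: $36288$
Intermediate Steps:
$m{\left(Z,U \right)} = 2 U \left(2 + Z\right)$ ($m{\left(Z,U \right)} = \left(Z + 2\right) \left(U + U\right) = \left(2 + Z\right) 2 U = 2 U \left(2 + Z\right)$)
$Q{\left(E \right)} = E^{3}$
$Q{\left(m{\left(-4,3 \right)} \right)} x{\left(-21 \right)} = \left(2 \cdot 3 \left(2 - 4\right)\right)^{3} \left(-21\right) = \left(2 \cdot 3 \left(-2\right)\right)^{3} \left(-21\right) = \left(-12\right)^{3} \left(-21\right) = \left(-1728\right) \left(-21\right) = 36288$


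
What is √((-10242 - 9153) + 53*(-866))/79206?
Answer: I*√65293/79206 ≈ 0.0032261*I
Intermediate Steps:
√((-10242 - 9153) + 53*(-866))/79206 = √(-19395 - 45898)*(1/79206) = √(-65293)*(1/79206) = (I*√65293)*(1/79206) = I*√65293/79206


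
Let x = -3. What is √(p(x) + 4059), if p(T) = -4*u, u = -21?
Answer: √4143 ≈ 64.366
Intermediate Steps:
p(T) = 84 (p(T) = -4*(-21) = 84)
√(p(x) + 4059) = √(84 + 4059) = √4143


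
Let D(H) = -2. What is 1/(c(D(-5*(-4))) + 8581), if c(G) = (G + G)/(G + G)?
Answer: 1/8582 ≈ 0.00011652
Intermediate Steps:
c(G) = 1 (c(G) = (2*G)/((2*G)) = (2*G)*(1/(2*G)) = 1)
1/(c(D(-5*(-4))) + 8581) = 1/(1 + 8581) = 1/8582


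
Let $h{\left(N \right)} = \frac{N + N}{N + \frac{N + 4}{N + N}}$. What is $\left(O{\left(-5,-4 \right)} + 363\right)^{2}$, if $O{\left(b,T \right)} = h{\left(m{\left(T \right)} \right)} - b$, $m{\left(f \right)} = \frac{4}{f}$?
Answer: $\frac{3400336}{25} \approx 1.3601 \cdot 10^{5}$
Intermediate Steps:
$h{\left(N \right)} = \frac{2 N}{N + \frac{4 + N}{2 N}}$
$O{\left(b,T \right)} = - b + \frac{64}{T^{2} \left(4 + \frac{4}{T} + \frac{32}{T^{2}}\right)}$ ($O{\left(b,T \right)} = \frac{4 \left(\frac{4}{T}\right)^{2}}{4 + \frac{4}{T} + 2 \left(\frac{4}{T}\right)^{2}} - b = \frac{4 \frac{16}{T^{2}}}{4 + \frac{4}{T} + 2 \frac{16}{T^{2}}} - b = \frac{4 \frac{16}{T^{2}}}{4 + \frac{4}{T} + \frac{32}{T^{2}}} - b = \frac{64}{T^{2} \left(4 + \frac{4}{T} + \frac{32}{T^{2}}\right)} - b = - b + \frac{64}{T^{2} \left(4 + \frac{4}{T} + \frac{32}{T^{2}}\right)}$)
$\left(O{\left(-5,-4 \right)} + 363\right)^{2} = \left(\frac{16 - - 5 \left(8 - 4 + \left(-4\right)^{2}\right)}{8 - 4 + \left(-4\right)^{2}} + 363\right)^{2} = \left(\frac{16 - - 5 \left(8 - 4 + 16\right)}{8 - 4 + 16} + 363\right)^{2} = \left(\frac{16 - \left(-5\right) 20}{20} + 363\right)^{2} = \left(\frac{16 + 100}{20} + 363\right)^{2} = \left(\frac{1}{20} \cdot 116 + 363\right)^{2} = \left(\frac{29}{5} + 363\right)^{2} = \left(\frac{1844}{5}\right)^{2} = \frac{3400336}{25}$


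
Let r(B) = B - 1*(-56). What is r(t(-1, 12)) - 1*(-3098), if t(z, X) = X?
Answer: 3166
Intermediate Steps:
r(B) = 56 + B (r(B) = B + 56 = 56 + B)
r(t(-1, 12)) - 1*(-3098) = (56 + 12) - 1*(-3098) = 68 + 3098 = 3166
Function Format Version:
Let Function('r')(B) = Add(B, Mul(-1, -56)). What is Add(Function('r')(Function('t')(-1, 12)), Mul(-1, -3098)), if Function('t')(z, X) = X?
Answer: 3166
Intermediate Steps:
Function('r')(B) = Add(56, B) (Function('r')(B) = Add(B, 56) = Add(56, B))
Add(Function('r')(Function('t')(-1, 12)), Mul(-1, -3098)) = Add(Add(56, 12), Mul(-1, -3098)) = Add(68, 3098) = 3166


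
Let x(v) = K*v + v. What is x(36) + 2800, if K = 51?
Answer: 4672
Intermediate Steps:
x(v) = 52*v (x(v) = 51*v + v = 52*v)
x(36) + 2800 = 52*36 + 2800 = 1872 + 2800 = 4672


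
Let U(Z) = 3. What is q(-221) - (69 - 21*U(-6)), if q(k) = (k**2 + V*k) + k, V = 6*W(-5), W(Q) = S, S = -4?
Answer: 53918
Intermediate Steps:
W(Q) = -4
V = -24 (V = 6*(-4) = -24)
q(k) = k**2 - 23*k (q(k) = (k**2 - 24*k) + k = k**2 - 23*k)
q(-221) - (69 - 21*U(-6)) = -221*(-23 - 221) - (69 - 21*3) = -221*(-244) - (69 - 63) = 53924 - 1*6 = 53924 - 6 = 53918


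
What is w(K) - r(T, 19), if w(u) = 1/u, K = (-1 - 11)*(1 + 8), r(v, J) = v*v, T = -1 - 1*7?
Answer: -6913/108 ≈ -64.009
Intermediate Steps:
T = -8 (T = -1 - 7 = -8)
r(v, J) = v**2
K = -108 (K = -12*9 = -108)
w(K) - r(T, 19) = 1/(-108) - 1*(-8)**2 = -1/108 - 1*64 = -1/108 - 64 = -6913/108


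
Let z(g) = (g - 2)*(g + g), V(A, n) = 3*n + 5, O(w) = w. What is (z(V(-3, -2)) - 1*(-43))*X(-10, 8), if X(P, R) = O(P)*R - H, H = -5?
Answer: -3675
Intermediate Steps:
V(A, n) = 5 + 3*n
X(P, R) = 5 + P*R (X(P, R) = P*R - 1*(-5) = P*R + 5 = 5 + P*R)
z(g) = 2*g*(-2 + g) (z(g) = (-2 + g)*(2*g) = 2*g*(-2 + g))
(z(V(-3, -2)) - 1*(-43))*X(-10, 8) = (2*(5 + 3*(-2))*(-2 + (5 + 3*(-2))) - 1*(-43))*(5 - 10*8) = (2*(5 - 6)*(-2 + (5 - 6)) + 43)*(5 - 80) = (2*(-1)*(-2 - 1) + 43)*(-75) = (2*(-1)*(-3) + 43)*(-75) = (6 + 43)*(-75) = 49*(-75) = -3675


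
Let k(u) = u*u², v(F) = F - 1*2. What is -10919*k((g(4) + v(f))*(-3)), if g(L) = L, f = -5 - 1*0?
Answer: -7959951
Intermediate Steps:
f = -5 (f = -5 + 0 = -5)
v(F) = -2 + F (v(F) = F - 2 = -2 + F)
k(u) = u³
-10919*k((g(4) + v(f))*(-3)) = -10919*(-27*(4 + (-2 - 5))³) = -10919*(-27*(4 - 7)³) = -10919*(-3*(-3))³ = -10919*9³ = -10919*729 = -7959951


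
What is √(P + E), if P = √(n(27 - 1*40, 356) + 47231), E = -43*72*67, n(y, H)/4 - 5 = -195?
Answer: √(-207432 + √46471) ≈ 455.21*I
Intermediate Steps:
n(y, H) = -760 (n(y, H) = 20 + 4*(-195) = 20 - 780 = -760)
E = -207432 (E = -3096*67 = -207432)
P = √46471 (P = √(-760 + 47231) = √46471 ≈ 215.57)
√(P + E) = √(√46471 - 207432) = √(-207432 + √46471)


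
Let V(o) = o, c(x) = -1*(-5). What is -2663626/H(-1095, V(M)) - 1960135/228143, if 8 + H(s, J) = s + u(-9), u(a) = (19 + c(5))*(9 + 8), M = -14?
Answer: 606325332693/158559385 ≈ 3824.0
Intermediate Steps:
c(x) = 5
u(a) = 408 (u(a) = (19 + 5)*(9 + 8) = 24*17 = 408)
H(s, J) = 400 + s (H(s, J) = -8 + (s + 408) = -8 + (408 + s) = 400 + s)
-2663626/H(-1095, V(M)) - 1960135/228143 = -2663626/(400 - 1095) - 1960135/228143 = -2663626/(-695) - 1960135*1/228143 = -2663626*(-1/695) - 1960135/228143 = 2663626/695 - 1960135/228143 = 606325332693/158559385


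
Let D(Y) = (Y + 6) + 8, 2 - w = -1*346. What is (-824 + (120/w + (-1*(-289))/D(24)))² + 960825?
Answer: 1975546831669/1214404 ≈ 1.6268e+6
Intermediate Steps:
w = 348 (w = 2 - (-1)*346 = 2 - 1*(-346) = 2 + 346 = 348)
D(Y) = 14 + Y (D(Y) = (6 + Y) + 8 = 14 + Y)
(-824 + (120/w + (-1*(-289))/D(24)))² + 960825 = (-824 + (120/348 + (-1*(-289))/(14 + 24)))² + 960825 = (-824 + (120*(1/348) + 289/38))² + 960825 = (-824 + (10/29 + 289*(1/38)))² + 960825 = (-824 + (10/29 + 289/38))² + 960825 = (-824 + 8761/1102)² + 960825 = (-899287/1102)² + 960825 = 808717108369/1214404 + 960825 = 1975546831669/1214404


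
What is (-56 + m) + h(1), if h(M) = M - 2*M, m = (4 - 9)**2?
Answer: -32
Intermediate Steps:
m = 25 (m = (-5)**2 = 25)
h(M) = -M
(-56 + m) + h(1) = (-56 + 25) - 1*1 = -31 - 1 = -32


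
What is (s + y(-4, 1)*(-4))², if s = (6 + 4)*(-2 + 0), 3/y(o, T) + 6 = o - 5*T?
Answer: 9216/25 ≈ 368.64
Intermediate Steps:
y(o, T) = 3/(-6 + o - 5*T) (y(o, T) = 3/(-6 + (o - 5*T)) = 3/(-6 + o - 5*T))
s = -20 (s = 10*(-2) = -20)
(s + y(-4, 1)*(-4))² = (-20 + (3/(-6 - 4 - 5*1))*(-4))² = (-20 + (3/(-6 - 4 - 5))*(-4))² = (-20 + (3/(-15))*(-4))² = (-20 + (3*(-1/15))*(-4))² = (-20 - ⅕*(-4))² = (-20 + ⅘)² = (-96/5)² = 9216/25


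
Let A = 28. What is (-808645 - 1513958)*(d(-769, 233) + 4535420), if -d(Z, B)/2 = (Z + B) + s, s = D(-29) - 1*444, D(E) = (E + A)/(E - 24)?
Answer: -558542212562214/53 ≈ -1.0539e+13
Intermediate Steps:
D(E) = (28 + E)/(-24 + E) (D(E) = (E + 28)/(E - 24) = (28 + E)/(-24 + E))
s = -23531/53 (s = (28 - 29)/(-24 - 29) - 1*444 = -1/(-53) - 444 = -1/53*(-1) - 444 = 1/53 - 444 = -23531/53 ≈ -443.98)
d(Z, B) = 47062/53 - 2*B - 2*Z (d(Z, B) = -2*((Z + B) - 23531/53) = -2*((B + Z) - 23531/53) = -2*(-23531/53 + B + Z) = 47062/53 - 2*B - 2*Z)
(-808645 - 1513958)*(d(-769, 233) + 4535420) = (-808645 - 1513958)*((47062/53 - 2*233 - 2*(-769)) + 4535420) = -2322603*((47062/53 - 466 + 1538) + 4535420) = -2322603*(103878/53 + 4535420) = -2322603*240481138/53 = -558542212562214/53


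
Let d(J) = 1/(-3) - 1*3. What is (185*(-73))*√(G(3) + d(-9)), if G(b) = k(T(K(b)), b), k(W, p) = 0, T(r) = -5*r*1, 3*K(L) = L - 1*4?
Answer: -13505*I*√30/3 ≈ -24657.0*I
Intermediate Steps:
K(L) = -4/3 + L/3 (K(L) = (L - 1*4)/3 = (L - 4)/3 = (-4 + L)/3 = -4/3 + L/3)
T(r) = -5*r
G(b) = 0
d(J) = -10/3 (d(J) = -⅓ - 3 = -10/3)
(185*(-73))*√(G(3) + d(-9)) = (185*(-73))*√(0 - 10/3) = -13505*I*√30/3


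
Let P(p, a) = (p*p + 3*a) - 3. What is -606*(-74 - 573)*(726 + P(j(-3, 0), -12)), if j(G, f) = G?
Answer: 272889072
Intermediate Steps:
P(p, a) = -3 + p² + 3*a (P(p, a) = (p² + 3*a) - 3 = -3 + p² + 3*a)
-606*(-74 - 573)*(726 + P(j(-3, 0), -12)) = -606*(-74 - 573)*(726 + (-3 + (-3)² + 3*(-12))) = -(-392082)*(726 + (-3 + 9 - 36)) = -(-392082)*(726 - 30) = -(-392082)*696 = -606*(-450312) = 272889072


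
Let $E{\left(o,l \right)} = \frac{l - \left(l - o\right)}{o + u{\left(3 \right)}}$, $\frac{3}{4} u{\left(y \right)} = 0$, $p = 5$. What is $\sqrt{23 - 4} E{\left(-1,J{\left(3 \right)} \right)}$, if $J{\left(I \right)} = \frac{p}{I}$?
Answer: $\sqrt{19} \approx 4.3589$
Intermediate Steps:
$u{\left(y \right)} = 0$ ($u{\left(y \right)} = \frac{4}{3} \cdot 0 = 0$)
$J{\left(I \right)} = \frac{5}{I}$
$E{\left(o,l \right)} = 1$ ($E{\left(o,l \right)} = \frac{l - \left(l - o\right)}{o + 0} = \frac{o}{o} = 1$)
$\sqrt{23 - 4} E{\left(-1,J{\left(3 \right)} \right)} = \sqrt{23 - 4} \cdot 1 = \sqrt{19} \cdot 1 = \sqrt{19}$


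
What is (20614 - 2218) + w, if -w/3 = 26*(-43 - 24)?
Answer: 23622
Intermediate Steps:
w = 5226 (w = -78*(-43 - 24) = -78*(-67) = -3*(-1742) = 5226)
(20614 - 2218) + w = (20614 - 2218) + 5226 = 18396 + 5226 = 23622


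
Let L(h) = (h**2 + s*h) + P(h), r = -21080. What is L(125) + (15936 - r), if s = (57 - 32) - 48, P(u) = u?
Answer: 49891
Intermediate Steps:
s = -23 (s = 25 - 48 = -23)
L(h) = h**2 - 22*h (L(h) = (h**2 - 23*h) + h = h**2 - 22*h)
L(125) + (15936 - r) = 125*(-22 + 125) + (15936 - 1*(-21080)) = 125*103 + (15936 + 21080) = 12875 + 37016 = 49891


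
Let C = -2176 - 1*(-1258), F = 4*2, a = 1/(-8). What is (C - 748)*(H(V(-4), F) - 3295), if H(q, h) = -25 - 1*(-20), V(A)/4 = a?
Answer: 5497800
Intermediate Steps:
a = -1/8 ≈ -0.12500
V(A) = -1/2 (V(A) = 4*(-1/8) = -1/2)
F = 8
H(q, h) = -5 (H(q, h) = -25 + 20 = -5)
C = -918 (C = -2176 + 1258 = -918)
(C - 748)*(H(V(-4), F) - 3295) = (-918 - 748)*(-5 - 3295) = -1666*(-3300) = 5497800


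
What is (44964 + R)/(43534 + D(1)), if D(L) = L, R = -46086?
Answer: -1122/43535 ≈ -0.025772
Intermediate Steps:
(44964 + R)/(43534 + D(1)) = (44964 - 46086)/(43534 + 1) = -1122/43535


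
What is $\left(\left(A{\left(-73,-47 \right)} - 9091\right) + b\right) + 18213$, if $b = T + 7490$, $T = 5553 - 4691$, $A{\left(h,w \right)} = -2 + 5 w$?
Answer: $17237$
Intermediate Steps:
$T = 862$ ($T = 5553 - 4691 = 862$)
$b = 8352$ ($b = 862 + 7490 = 8352$)
$\left(\left(A{\left(-73,-47 \right)} - 9091\right) + b\right) + 18213 = \left(\left(\left(-2 + 5 \left(-47\right)\right) - 9091\right) + 8352\right) + 18213 = \left(\left(\left(-2 - 235\right) - 9091\right) + 8352\right) + 18213 = \left(\left(-237 - 9091\right) + 8352\right) + 18213 = \left(-9328 + 8352\right) + 18213 = -976 + 18213 = 17237$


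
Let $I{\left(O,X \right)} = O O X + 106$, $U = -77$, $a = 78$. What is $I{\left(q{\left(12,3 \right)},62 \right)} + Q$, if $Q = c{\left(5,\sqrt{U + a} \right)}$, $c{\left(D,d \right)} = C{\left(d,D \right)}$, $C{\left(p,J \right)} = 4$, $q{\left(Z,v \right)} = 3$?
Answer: $668$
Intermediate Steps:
$c{\left(D,d \right)} = 4$
$I{\left(O,X \right)} = 106 + X O^{2}$ ($I{\left(O,X \right)} = O^{2} X + 106 = X O^{2} + 106 = 106 + X O^{2}$)
$Q = 4$
$I{\left(q{\left(12,3 \right)},62 \right)} + Q = \left(106 + 62 \cdot 3^{2}\right) + 4 = \left(106 + 62 \cdot 9\right) + 4 = \left(106 + 558\right) + 4 = 664 + 4 = 668$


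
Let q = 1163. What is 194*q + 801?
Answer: 226423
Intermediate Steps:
194*q + 801 = 194*1163 + 801 = 225622 + 801 = 226423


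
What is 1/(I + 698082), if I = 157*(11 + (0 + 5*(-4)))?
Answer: 1/696669 ≈ 1.4354e-6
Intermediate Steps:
I = -1413 (I = 157*(11 + (0 - 20)) = 157*(11 - 20) = 157*(-9) = -1413)
1/(I + 698082) = 1/(-1413 + 698082) = 1/696669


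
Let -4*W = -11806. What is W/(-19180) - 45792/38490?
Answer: -66126253/49215880 ≈ -1.3436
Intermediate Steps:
W = 5903/2 (W = -¼*(-11806) = 5903/2 ≈ 2951.5)
W/(-19180) - 45792/38490 = (5903/2)/(-19180) - 45792/38490 = (5903/2)*(-1/19180) - 45792*1/38490 = -5903/38360 - 7632/6415 = -66126253/49215880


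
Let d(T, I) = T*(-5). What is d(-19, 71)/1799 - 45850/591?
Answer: -82428005/1063209 ≈ -77.528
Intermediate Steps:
d(T, I) = -5*T
d(-19, 71)/1799 - 45850/591 = -5*(-19)/1799 - 45850/591 = 95*(1/1799) - 45850*1/591 = 95/1799 - 45850/591 = -82428005/1063209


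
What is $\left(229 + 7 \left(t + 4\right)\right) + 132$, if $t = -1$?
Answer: $382$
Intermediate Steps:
$\left(229 + 7 \left(t + 4\right)\right) + 132 = \left(229 + 7 \left(-1 + 4\right)\right) + 132 = \left(229 + 7 \cdot 3\right) + 132 = \left(229 + 21\right) + 132 = 250 + 132 = 382$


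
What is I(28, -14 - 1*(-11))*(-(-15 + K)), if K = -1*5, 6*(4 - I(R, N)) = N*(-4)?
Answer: 40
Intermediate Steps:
I(R, N) = 4 + 2*N/3 (I(R, N) = 4 - N*(-4)/6 = 4 - (-2)*N/3 = 4 + 2*N/3)
K = -5
I(28, -14 - 1*(-11))*(-(-15 + K)) = (4 + 2*(-14 - 1*(-11))/3)*(-(-15 - 5)) = (4 + 2*(-14 + 11)/3)*(-1*(-20)) = (4 + (⅔)*(-3))*20 = (4 - 2)*20 = 2*20 = 40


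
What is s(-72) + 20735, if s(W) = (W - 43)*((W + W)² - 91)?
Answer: -2353440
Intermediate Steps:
s(W) = (-91 + 4*W²)*(-43 + W) (s(W) = (-43 + W)*((2*W)² - 91) = (-43 + W)*(4*W² - 91) = (-43 + W)*(-91 + 4*W²) = (-91 + 4*W²)*(-43 + W))
s(-72) + 20735 = (3913 - 172*(-72)² - 91*(-72) + 4*(-72)³) + 20735 = (3913 - 172*5184 + 6552 + 4*(-373248)) + 20735 = (3913 - 891648 + 6552 - 1492992) + 20735 = -2374175 + 20735 = -2353440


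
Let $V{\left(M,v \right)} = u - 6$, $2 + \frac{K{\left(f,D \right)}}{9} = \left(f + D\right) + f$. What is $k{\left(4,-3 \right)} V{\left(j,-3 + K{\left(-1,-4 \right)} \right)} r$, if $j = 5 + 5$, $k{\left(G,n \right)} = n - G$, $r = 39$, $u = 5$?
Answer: $273$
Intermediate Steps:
$K{\left(f,D \right)} = -18 + 9 D + 18 f$ ($K{\left(f,D \right)} = -18 + 9 \left(\left(f + D\right) + f\right) = -18 + 9 \left(\left(D + f\right) + f\right) = -18 + 9 \left(D + 2 f\right) = -18 + \left(9 D + 18 f\right) = -18 + 9 D + 18 f$)
$j = 10$
$V{\left(M,v \right)} = -1$ ($V{\left(M,v \right)} = 5 - 6 = -1$)
$k{\left(4,-3 \right)} V{\left(j,-3 + K{\left(-1,-4 \right)} \right)} r = \left(-3 - 4\right) \left(-1\right) 39 = \left(-7\right) \left(-1\right) 39 = 7 \cdot 39 = 273$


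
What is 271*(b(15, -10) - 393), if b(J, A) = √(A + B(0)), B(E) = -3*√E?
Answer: -106503 + 271*I*√10 ≈ -1.065e+5 + 856.98*I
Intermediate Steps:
b(J, A) = √A (b(J, A) = √(A - 3*√0) = √(A - 3*0) = √(A + 0) = √A)
271*(b(15, -10) - 393) = 271*(√(-10) - 393) = 271*(I*√10 - 393) = 271*(-393 + I*√10) = -106503 + 271*I*√10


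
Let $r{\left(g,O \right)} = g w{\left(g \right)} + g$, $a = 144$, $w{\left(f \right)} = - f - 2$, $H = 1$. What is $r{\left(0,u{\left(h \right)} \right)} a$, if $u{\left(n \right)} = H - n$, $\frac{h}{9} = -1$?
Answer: $0$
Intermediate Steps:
$h = -9$ ($h = 9 \left(-1\right) = -9$)
$w{\left(f \right)} = -2 - f$
$u{\left(n \right)} = 1 - n$
$r{\left(g,O \right)} = g + g \left(-2 - g\right)$ ($r{\left(g,O \right)} = g \left(-2 - g\right) + g = g + g \left(-2 - g\right)$)
$r{\left(0,u{\left(h \right)} \right)} a = \left(-1\right) 0 \left(1 + 0\right) 144 = \left(-1\right) 0 \cdot 1 \cdot 144 = 0 \cdot 144 = 0$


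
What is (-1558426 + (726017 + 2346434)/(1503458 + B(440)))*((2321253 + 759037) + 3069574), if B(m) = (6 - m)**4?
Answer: -170019612909562059197876/17739743097 ≈ -9.5841e+12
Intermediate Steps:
(-1558426 + (726017 + 2346434)/(1503458 + B(440)))*((2321253 + 759037) + 3069574) = (-1558426 + (726017 + 2346434)/(1503458 + (-6 + 440)**4))*((2321253 + 759037) + 3069574) = (-1558426 + 3072451/(1503458 + 434**4))*(3080290 + 3069574) = (-1558426 + 3072451/(1503458 + 35477982736))*6149864 = (-1558426 + 3072451/35479486194)*6149864 = -55292153748298193/35479486194*6149864 = -170019612909562059197876/17739743097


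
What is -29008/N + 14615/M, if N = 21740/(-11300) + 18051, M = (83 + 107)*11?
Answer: 358705306/66603911 ≈ 5.3857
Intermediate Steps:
M = 2090 (M = 190*11 = 2090)
N = 10197728/565 (N = 21740*(-1/11300) + 18051 = -1087/565 + 18051 = 10197728/565 ≈ 18049.)
-29008/N + 14615/M = -29008/10197728/565 + 14615/2090 = -29008*565/10197728 + 14615*(1/2090) = -1024345/637358 + 2923/418 = 358705306/66603911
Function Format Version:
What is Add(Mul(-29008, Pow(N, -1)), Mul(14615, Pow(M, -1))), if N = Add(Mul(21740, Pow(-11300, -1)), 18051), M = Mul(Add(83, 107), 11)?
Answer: Rational(358705306, 66603911) ≈ 5.3857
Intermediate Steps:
M = 2090 (M = Mul(190, 11) = 2090)
N = Rational(10197728, 565) (N = Add(Mul(21740, Rational(-1, 11300)), 18051) = Add(Rational(-1087, 565), 18051) = Rational(10197728, 565) ≈ 18049.)
Add(Mul(-29008, Pow(N, -1)), Mul(14615, Pow(M, -1))) = Add(Mul(-29008, Pow(Rational(10197728, 565), -1)), Mul(14615, Pow(2090, -1))) = Add(Mul(-29008, Rational(565, 10197728)), Mul(14615, Rational(1, 2090))) = Add(Rational(-1024345, 637358), Rational(2923, 418)) = Rational(358705306, 66603911)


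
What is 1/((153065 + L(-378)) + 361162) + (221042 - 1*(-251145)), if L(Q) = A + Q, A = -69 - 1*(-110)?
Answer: 242652177431/513890 ≈ 4.7219e+5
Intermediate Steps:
A = 41 (A = -69 + 110 = 41)
L(Q) = 41 + Q
1/((153065 + L(-378)) + 361162) + (221042 - 1*(-251145)) = 1/((153065 + (41 - 378)) + 361162) + (221042 - 1*(-251145)) = 1/((153065 - 337) + 361162) + (221042 + 251145) = 1/(152728 + 361162) + 472187 = 1/513890 + 472187 = 242652177431/513890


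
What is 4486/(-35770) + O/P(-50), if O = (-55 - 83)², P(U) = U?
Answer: -34071409/89425 ≈ -381.01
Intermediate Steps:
O = 19044 (O = (-138)² = 19044)
4486/(-35770) + O/P(-50) = 4486/(-35770) + 19044/(-50) = 4486*(-1/35770) + 19044*(-1/50) = -2243/17885 - 9522/25 = -34071409/89425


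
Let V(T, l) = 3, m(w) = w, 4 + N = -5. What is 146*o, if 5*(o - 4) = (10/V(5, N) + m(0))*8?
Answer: 4088/3 ≈ 1362.7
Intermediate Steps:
N = -9 (N = -4 - 5 = -9)
o = 28/3 (o = 4 + ((10/3 + 0)*8)/5 = 4 + ((10/3)*8)/5 = 4 + (⅕)*(80/3) = 4 + 16/3 = 28/3 ≈ 9.3333)
146*o = 146*(28/3) = 4088/3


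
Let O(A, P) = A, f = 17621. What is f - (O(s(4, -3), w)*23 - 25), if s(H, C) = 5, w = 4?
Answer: 17531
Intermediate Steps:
f - (O(s(4, -3), w)*23 - 25) = 17621 - (5*23 - 25) = 17621 - (115 - 25) = 17621 - 1*90 = 17621 - 90 = 17531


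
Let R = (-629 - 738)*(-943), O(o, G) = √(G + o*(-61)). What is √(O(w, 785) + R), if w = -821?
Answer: √(1289081 + √50866) ≈ 1135.5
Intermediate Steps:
O(o, G) = √(G - 61*o)
R = 1289081 (R = -1367*(-943) = 1289081)
√(O(w, 785) + R) = √(√(785 - 61*(-821)) + 1289081) = √(√(785 + 50081) + 1289081) = √(√50866 + 1289081) = √(1289081 + √50866)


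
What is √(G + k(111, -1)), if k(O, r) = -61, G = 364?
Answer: √303 ≈ 17.407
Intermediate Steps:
√(G + k(111, -1)) = √(364 - 61) = √303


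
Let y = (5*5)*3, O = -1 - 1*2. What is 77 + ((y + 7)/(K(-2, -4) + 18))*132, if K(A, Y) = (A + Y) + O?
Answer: 3839/3 ≈ 1279.7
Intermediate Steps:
O = -3 (O = -1 - 2 = -3)
y = 75 (y = 25*3 = 75)
K(A, Y) = -3 + A + Y (K(A, Y) = (A + Y) - 3 = -3 + A + Y)
77 + ((y + 7)/(K(-2, -4) + 18))*132 = 77 + ((75 + 7)/((-3 - 2 - 4) + 18))*132 = 77 + (82/(-9 + 18))*132 = 77 + (82/9)*132 = 77 + 3608/3 = 3839/3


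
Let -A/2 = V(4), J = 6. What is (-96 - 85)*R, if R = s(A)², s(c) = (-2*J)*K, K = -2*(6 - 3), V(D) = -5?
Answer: -938304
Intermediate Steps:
K = -6 (K = -2*3 = -6)
A = 10 (A = -2*(-5) = 10)
s(c) = 72 (s(c) = -2*6*(-6) = -12*(-6) = 72)
R = 5184 (R = 72² = 5184)
(-96 - 85)*R = (-96 - 85)*5184 = -181*5184 = -938304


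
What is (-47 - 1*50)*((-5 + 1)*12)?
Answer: 4656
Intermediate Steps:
(-47 - 1*50)*((-5 + 1)*12) = (-47 - 50)*(-4*12) = -97*(-48) = 4656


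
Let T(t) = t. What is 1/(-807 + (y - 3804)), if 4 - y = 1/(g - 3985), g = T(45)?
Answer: -3940/18151579 ≈ -0.00021706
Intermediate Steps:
g = 45
y = 15761/3940 (y = 4 - 1/(45 - 3985) = 4 - 1/(-3940) = 4 - 1*(-1/3940) = 4 + 1/3940 = 15761/3940 ≈ 4.0003)
1/(-807 + (y - 3804)) = 1/(-807 + (15761/3940 - 3804)) = 1/(-807 - 14971999/3940) = 1/(-18151579/3940) = -3940/18151579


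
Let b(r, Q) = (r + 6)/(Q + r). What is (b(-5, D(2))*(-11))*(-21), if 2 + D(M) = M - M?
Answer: -33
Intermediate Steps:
D(M) = -2 (D(M) = -2 + (M - M) = -2 + 0 = -2)
b(r, Q) = (6 + r)/(Q + r)
(b(-5, D(2))*(-11))*(-21) = (((6 - 5)/(-2 - 5))*(-11))*(-21) = ((1/(-7))*(-11))*(-21) = (-⅐*1*(-11))*(-21) = -⅐*(-11)*(-21) = (11/7)*(-21) = -33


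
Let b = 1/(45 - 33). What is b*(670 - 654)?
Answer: 4/3 ≈ 1.3333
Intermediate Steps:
b = 1/12 ≈ 0.083333
b*(670 - 654) = (670 - 654)/12 = (1/12)*16 = 4/3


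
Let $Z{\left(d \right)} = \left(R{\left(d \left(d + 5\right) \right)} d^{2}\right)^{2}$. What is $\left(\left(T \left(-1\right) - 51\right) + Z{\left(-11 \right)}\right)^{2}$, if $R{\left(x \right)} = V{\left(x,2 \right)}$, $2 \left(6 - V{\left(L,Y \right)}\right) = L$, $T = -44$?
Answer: $113918948651524$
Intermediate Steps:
$V{\left(L,Y \right)} = 6 - \frac{L}{2}$
$R{\left(x \right)} = 6 - \frac{x}{2}$
$Z{\left(d \right)} = d^{4} \left(6 - \frac{d \left(5 + d\right)}{2}\right)^{2}$ ($Z{\left(d \right)} = \left(\left(6 - \frac{d \left(d + 5\right)}{2}\right) d^{2}\right)^{2} = \left(\left(6 - \frac{d \left(5 + d\right)}{2}\right) d^{2}\right)^{2} = \left(d^{2} \left(6 - \frac{d \left(5 + d\right)}{2}\right)\right)^{2} = d^{4} \left(6 - \frac{d \left(5 + d\right)}{2}\right)^{2}$)
$\left(\left(T \left(-1\right) - 51\right) + Z{\left(-11 \right)}\right)^{2} = \left(\left(\left(-44\right) \left(-1\right) - 51\right) + \frac{\left(-11\right)^{4} \left(-12 - 11 \left(5 - 11\right)\right)^{2}}{4}\right)^{2} = \left(\left(44 - 51\right) + \frac{1}{4} \cdot 14641 \left(-12 - -66\right)^{2}\right)^{2} = \left(-7 + \frac{1}{4} \cdot 14641 \left(-12 + 66\right)^{2}\right)^{2} = \left(-7 + \frac{1}{4} \cdot 14641 \cdot 54^{2}\right)^{2} = \left(-7 + \frac{1}{4} \cdot 14641 \cdot 2916\right)^{2} = \left(-7 + 10673289\right)^{2} = 10673282^{2} = 113918948651524$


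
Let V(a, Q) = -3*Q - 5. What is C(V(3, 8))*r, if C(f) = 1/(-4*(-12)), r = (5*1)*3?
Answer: 5/16 ≈ 0.31250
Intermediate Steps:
V(a, Q) = -5 - 3*Q
r = 15 (r = 5*3 = 15)
C(f) = 1/48
C(V(3, 8))*r = (1/48)*15 = 5/16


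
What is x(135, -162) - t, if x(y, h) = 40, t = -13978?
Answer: 14018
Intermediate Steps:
x(135, -162) - t = 40 - 1*(-13978) = 40 + 13978 = 14018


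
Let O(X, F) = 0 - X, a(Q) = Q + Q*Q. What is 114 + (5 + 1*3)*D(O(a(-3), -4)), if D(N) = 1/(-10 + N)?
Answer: 227/2 ≈ 113.50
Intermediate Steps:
a(Q) = Q + Q²
O(X, F) = -X
114 + (5 + 1*3)*D(O(a(-3), -4)) = 114 + (5 + 1*3)/(-10 - (-3)*(1 - 3)) = 114 + (5 + 3)/(-10 - (-3)*(-2)) = 114 + 8/(-10 - 1*6) = 114 + 8/(-10 - 6) = 114 + 8/(-16) = 114 + 8*(-1/16) = 114 - ½ = 227/2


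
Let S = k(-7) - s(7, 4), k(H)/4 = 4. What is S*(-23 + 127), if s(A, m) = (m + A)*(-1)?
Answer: 2808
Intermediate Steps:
s(A, m) = -A - m (s(A, m) = (A + m)*(-1) = -A - m)
k(H) = 16 (k(H) = 4*4 = 16)
S = 27 (S = 16 - (-1*7 - 1*4) = 16 - (-7 - 4) = 16 - 1*(-11) = 16 + 11 = 27)
S*(-23 + 127) = 27*(-23 + 127) = 27*104 = 2808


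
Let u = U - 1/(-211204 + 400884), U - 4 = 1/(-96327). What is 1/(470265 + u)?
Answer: 18271305360/8592428500055833 ≈ 2.1264e-6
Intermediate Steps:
U = 385307/96327 (U = 4 + 1/(-96327) = 4 - 1/96327 = 385307/96327 ≈ 4.0000)
u = 73084935433/18271305360 (u = 385307/96327 - 1/(-211204 + 400884) = 385307/96327 - 1/189680 = 73084935433/18271305360 ≈ 4.0000)
1/(470265 + u) = 1/(470265 + 73084935433/18271305360) = 1/(8592428500055833/18271305360) = 18271305360/8592428500055833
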